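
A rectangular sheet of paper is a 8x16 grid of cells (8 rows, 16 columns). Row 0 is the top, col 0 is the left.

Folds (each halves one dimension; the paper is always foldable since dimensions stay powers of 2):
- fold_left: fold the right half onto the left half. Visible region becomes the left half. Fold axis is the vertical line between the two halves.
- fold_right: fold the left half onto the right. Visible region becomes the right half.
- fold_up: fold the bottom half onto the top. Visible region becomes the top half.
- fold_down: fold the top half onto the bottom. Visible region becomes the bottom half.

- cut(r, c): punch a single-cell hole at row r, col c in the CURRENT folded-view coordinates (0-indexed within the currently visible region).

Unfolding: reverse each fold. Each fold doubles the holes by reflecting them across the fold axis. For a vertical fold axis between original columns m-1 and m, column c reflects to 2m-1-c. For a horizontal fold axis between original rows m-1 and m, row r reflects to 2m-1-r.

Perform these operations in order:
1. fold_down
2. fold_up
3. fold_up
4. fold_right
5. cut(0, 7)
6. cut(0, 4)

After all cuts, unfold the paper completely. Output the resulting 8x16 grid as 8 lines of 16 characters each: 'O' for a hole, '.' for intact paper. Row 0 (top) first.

Answer: O..O........O..O
O..O........O..O
O..O........O..O
O..O........O..O
O..O........O..O
O..O........O..O
O..O........O..O
O..O........O..O

Derivation:
Op 1 fold_down: fold axis h@4; visible region now rows[4,8) x cols[0,16) = 4x16
Op 2 fold_up: fold axis h@6; visible region now rows[4,6) x cols[0,16) = 2x16
Op 3 fold_up: fold axis h@5; visible region now rows[4,5) x cols[0,16) = 1x16
Op 4 fold_right: fold axis v@8; visible region now rows[4,5) x cols[8,16) = 1x8
Op 5 cut(0, 7): punch at orig (4,15); cuts so far [(4, 15)]; region rows[4,5) x cols[8,16) = 1x8
Op 6 cut(0, 4): punch at orig (4,12); cuts so far [(4, 12), (4, 15)]; region rows[4,5) x cols[8,16) = 1x8
Unfold 1 (reflect across v@8): 4 holes -> [(4, 0), (4, 3), (4, 12), (4, 15)]
Unfold 2 (reflect across h@5): 8 holes -> [(4, 0), (4, 3), (4, 12), (4, 15), (5, 0), (5, 3), (5, 12), (5, 15)]
Unfold 3 (reflect across h@6): 16 holes -> [(4, 0), (4, 3), (4, 12), (4, 15), (5, 0), (5, 3), (5, 12), (5, 15), (6, 0), (6, 3), (6, 12), (6, 15), (7, 0), (7, 3), (7, 12), (7, 15)]
Unfold 4 (reflect across h@4): 32 holes -> [(0, 0), (0, 3), (0, 12), (0, 15), (1, 0), (1, 3), (1, 12), (1, 15), (2, 0), (2, 3), (2, 12), (2, 15), (3, 0), (3, 3), (3, 12), (3, 15), (4, 0), (4, 3), (4, 12), (4, 15), (5, 0), (5, 3), (5, 12), (5, 15), (6, 0), (6, 3), (6, 12), (6, 15), (7, 0), (7, 3), (7, 12), (7, 15)]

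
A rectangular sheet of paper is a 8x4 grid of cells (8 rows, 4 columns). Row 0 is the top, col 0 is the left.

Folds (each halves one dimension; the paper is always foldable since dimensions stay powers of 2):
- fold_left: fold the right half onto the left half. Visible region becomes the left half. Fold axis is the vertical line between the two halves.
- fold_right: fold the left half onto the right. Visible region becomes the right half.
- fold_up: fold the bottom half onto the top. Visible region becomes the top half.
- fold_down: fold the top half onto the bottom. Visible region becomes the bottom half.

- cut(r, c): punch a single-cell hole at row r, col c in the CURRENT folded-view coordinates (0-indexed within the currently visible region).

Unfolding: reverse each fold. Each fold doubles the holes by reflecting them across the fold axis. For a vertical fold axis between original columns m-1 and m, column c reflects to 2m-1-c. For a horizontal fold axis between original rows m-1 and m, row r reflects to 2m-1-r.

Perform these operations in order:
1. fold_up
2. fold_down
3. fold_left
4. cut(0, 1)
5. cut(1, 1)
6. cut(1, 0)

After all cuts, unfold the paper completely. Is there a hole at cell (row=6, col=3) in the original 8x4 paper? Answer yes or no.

Answer: no

Derivation:
Op 1 fold_up: fold axis h@4; visible region now rows[0,4) x cols[0,4) = 4x4
Op 2 fold_down: fold axis h@2; visible region now rows[2,4) x cols[0,4) = 2x4
Op 3 fold_left: fold axis v@2; visible region now rows[2,4) x cols[0,2) = 2x2
Op 4 cut(0, 1): punch at orig (2,1); cuts so far [(2, 1)]; region rows[2,4) x cols[0,2) = 2x2
Op 5 cut(1, 1): punch at orig (3,1); cuts so far [(2, 1), (3, 1)]; region rows[2,4) x cols[0,2) = 2x2
Op 6 cut(1, 0): punch at orig (3,0); cuts so far [(2, 1), (3, 0), (3, 1)]; region rows[2,4) x cols[0,2) = 2x2
Unfold 1 (reflect across v@2): 6 holes -> [(2, 1), (2, 2), (3, 0), (3, 1), (3, 2), (3, 3)]
Unfold 2 (reflect across h@2): 12 holes -> [(0, 0), (0, 1), (0, 2), (0, 3), (1, 1), (1, 2), (2, 1), (2, 2), (3, 0), (3, 1), (3, 2), (3, 3)]
Unfold 3 (reflect across h@4): 24 holes -> [(0, 0), (0, 1), (0, 2), (0, 3), (1, 1), (1, 2), (2, 1), (2, 2), (3, 0), (3, 1), (3, 2), (3, 3), (4, 0), (4, 1), (4, 2), (4, 3), (5, 1), (5, 2), (6, 1), (6, 2), (7, 0), (7, 1), (7, 2), (7, 3)]
Holes: [(0, 0), (0, 1), (0, 2), (0, 3), (1, 1), (1, 2), (2, 1), (2, 2), (3, 0), (3, 1), (3, 2), (3, 3), (4, 0), (4, 1), (4, 2), (4, 3), (5, 1), (5, 2), (6, 1), (6, 2), (7, 0), (7, 1), (7, 2), (7, 3)]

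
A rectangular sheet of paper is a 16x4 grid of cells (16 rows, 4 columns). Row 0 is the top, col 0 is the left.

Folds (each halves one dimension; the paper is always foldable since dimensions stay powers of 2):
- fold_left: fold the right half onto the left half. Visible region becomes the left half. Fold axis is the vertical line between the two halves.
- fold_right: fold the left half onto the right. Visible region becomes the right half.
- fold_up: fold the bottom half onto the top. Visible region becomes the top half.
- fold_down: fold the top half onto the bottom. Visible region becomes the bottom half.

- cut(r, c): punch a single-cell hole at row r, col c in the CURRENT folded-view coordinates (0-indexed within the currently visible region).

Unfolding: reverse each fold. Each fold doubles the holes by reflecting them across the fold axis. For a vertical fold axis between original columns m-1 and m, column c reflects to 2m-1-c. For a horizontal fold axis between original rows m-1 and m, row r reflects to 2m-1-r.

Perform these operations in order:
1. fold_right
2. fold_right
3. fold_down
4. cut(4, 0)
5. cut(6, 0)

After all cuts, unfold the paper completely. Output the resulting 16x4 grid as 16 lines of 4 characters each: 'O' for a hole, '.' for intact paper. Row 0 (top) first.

Answer: ....
OOOO
....
OOOO
....
....
....
....
....
....
....
....
OOOO
....
OOOO
....

Derivation:
Op 1 fold_right: fold axis v@2; visible region now rows[0,16) x cols[2,4) = 16x2
Op 2 fold_right: fold axis v@3; visible region now rows[0,16) x cols[3,4) = 16x1
Op 3 fold_down: fold axis h@8; visible region now rows[8,16) x cols[3,4) = 8x1
Op 4 cut(4, 0): punch at orig (12,3); cuts so far [(12, 3)]; region rows[8,16) x cols[3,4) = 8x1
Op 5 cut(6, 0): punch at orig (14,3); cuts so far [(12, 3), (14, 3)]; region rows[8,16) x cols[3,4) = 8x1
Unfold 1 (reflect across h@8): 4 holes -> [(1, 3), (3, 3), (12, 3), (14, 3)]
Unfold 2 (reflect across v@3): 8 holes -> [(1, 2), (1, 3), (3, 2), (3, 3), (12, 2), (12, 3), (14, 2), (14, 3)]
Unfold 3 (reflect across v@2): 16 holes -> [(1, 0), (1, 1), (1, 2), (1, 3), (3, 0), (3, 1), (3, 2), (3, 3), (12, 0), (12, 1), (12, 2), (12, 3), (14, 0), (14, 1), (14, 2), (14, 3)]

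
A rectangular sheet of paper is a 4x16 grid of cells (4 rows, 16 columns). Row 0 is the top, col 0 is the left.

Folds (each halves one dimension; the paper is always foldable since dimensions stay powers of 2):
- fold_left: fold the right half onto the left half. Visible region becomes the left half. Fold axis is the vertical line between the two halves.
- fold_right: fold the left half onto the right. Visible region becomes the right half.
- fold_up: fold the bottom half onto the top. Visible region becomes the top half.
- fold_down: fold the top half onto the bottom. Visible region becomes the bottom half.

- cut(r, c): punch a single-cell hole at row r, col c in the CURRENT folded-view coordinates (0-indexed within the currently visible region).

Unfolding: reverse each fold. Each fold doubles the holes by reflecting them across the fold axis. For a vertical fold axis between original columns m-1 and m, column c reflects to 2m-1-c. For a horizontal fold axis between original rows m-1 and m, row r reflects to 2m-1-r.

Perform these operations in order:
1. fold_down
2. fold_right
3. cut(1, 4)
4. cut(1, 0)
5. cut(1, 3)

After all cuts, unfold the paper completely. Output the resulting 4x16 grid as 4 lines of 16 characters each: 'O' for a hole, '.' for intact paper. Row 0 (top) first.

Answer: ...OO..OO..OO...
................
................
...OO..OO..OO...

Derivation:
Op 1 fold_down: fold axis h@2; visible region now rows[2,4) x cols[0,16) = 2x16
Op 2 fold_right: fold axis v@8; visible region now rows[2,4) x cols[8,16) = 2x8
Op 3 cut(1, 4): punch at orig (3,12); cuts so far [(3, 12)]; region rows[2,4) x cols[8,16) = 2x8
Op 4 cut(1, 0): punch at orig (3,8); cuts so far [(3, 8), (3, 12)]; region rows[2,4) x cols[8,16) = 2x8
Op 5 cut(1, 3): punch at orig (3,11); cuts so far [(3, 8), (3, 11), (3, 12)]; region rows[2,4) x cols[8,16) = 2x8
Unfold 1 (reflect across v@8): 6 holes -> [(3, 3), (3, 4), (3, 7), (3, 8), (3, 11), (3, 12)]
Unfold 2 (reflect across h@2): 12 holes -> [(0, 3), (0, 4), (0, 7), (0, 8), (0, 11), (0, 12), (3, 3), (3, 4), (3, 7), (3, 8), (3, 11), (3, 12)]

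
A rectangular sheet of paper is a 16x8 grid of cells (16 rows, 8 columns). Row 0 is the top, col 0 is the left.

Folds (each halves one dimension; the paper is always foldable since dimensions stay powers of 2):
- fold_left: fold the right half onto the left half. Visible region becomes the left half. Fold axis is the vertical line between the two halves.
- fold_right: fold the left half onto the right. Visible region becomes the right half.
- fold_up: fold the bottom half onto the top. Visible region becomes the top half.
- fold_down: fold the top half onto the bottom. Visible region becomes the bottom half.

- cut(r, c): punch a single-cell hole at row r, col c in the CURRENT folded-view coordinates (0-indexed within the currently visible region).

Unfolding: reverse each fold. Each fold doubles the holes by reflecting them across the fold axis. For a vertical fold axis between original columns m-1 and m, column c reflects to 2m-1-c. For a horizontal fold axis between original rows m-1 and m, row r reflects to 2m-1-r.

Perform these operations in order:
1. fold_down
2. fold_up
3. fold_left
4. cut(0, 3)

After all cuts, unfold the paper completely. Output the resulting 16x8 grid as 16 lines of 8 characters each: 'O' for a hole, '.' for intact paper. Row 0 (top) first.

Answer: ...OO...
........
........
........
........
........
........
...OO...
...OO...
........
........
........
........
........
........
...OO...

Derivation:
Op 1 fold_down: fold axis h@8; visible region now rows[8,16) x cols[0,8) = 8x8
Op 2 fold_up: fold axis h@12; visible region now rows[8,12) x cols[0,8) = 4x8
Op 3 fold_left: fold axis v@4; visible region now rows[8,12) x cols[0,4) = 4x4
Op 4 cut(0, 3): punch at orig (8,3); cuts so far [(8, 3)]; region rows[8,12) x cols[0,4) = 4x4
Unfold 1 (reflect across v@4): 2 holes -> [(8, 3), (8, 4)]
Unfold 2 (reflect across h@12): 4 holes -> [(8, 3), (8, 4), (15, 3), (15, 4)]
Unfold 3 (reflect across h@8): 8 holes -> [(0, 3), (0, 4), (7, 3), (7, 4), (8, 3), (8, 4), (15, 3), (15, 4)]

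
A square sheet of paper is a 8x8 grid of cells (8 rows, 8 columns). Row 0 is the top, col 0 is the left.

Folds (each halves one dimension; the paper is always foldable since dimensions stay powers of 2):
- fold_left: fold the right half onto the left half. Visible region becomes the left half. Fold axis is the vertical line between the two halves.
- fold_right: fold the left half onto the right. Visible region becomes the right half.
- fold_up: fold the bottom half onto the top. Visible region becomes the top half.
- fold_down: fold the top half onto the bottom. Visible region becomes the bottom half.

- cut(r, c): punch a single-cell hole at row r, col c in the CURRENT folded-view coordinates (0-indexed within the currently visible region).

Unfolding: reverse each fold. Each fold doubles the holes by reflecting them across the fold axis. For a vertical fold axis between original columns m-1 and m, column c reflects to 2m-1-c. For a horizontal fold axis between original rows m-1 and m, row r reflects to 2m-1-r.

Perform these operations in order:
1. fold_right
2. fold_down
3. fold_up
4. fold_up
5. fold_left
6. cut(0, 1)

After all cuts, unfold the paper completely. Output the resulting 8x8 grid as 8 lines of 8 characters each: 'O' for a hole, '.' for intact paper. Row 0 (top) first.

Answer: .OO..OO.
.OO..OO.
.OO..OO.
.OO..OO.
.OO..OO.
.OO..OO.
.OO..OO.
.OO..OO.

Derivation:
Op 1 fold_right: fold axis v@4; visible region now rows[0,8) x cols[4,8) = 8x4
Op 2 fold_down: fold axis h@4; visible region now rows[4,8) x cols[4,8) = 4x4
Op 3 fold_up: fold axis h@6; visible region now rows[4,6) x cols[4,8) = 2x4
Op 4 fold_up: fold axis h@5; visible region now rows[4,5) x cols[4,8) = 1x4
Op 5 fold_left: fold axis v@6; visible region now rows[4,5) x cols[4,6) = 1x2
Op 6 cut(0, 1): punch at orig (4,5); cuts so far [(4, 5)]; region rows[4,5) x cols[4,6) = 1x2
Unfold 1 (reflect across v@6): 2 holes -> [(4, 5), (4, 6)]
Unfold 2 (reflect across h@5): 4 holes -> [(4, 5), (4, 6), (5, 5), (5, 6)]
Unfold 3 (reflect across h@6): 8 holes -> [(4, 5), (4, 6), (5, 5), (5, 6), (6, 5), (6, 6), (7, 5), (7, 6)]
Unfold 4 (reflect across h@4): 16 holes -> [(0, 5), (0, 6), (1, 5), (1, 6), (2, 5), (2, 6), (3, 5), (3, 6), (4, 5), (4, 6), (5, 5), (5, 6), (6, 5), (6, 6), (7, 5), (7, 6)]
Unfold 5 (reflect across v@4): 32 holes -> [(0, 1), (0, 2), (0, 5), (0, 6), (1, 1), (1, 2), (1, 5), (1, 6), (2, 1), (2, 2), (2, 5), (2, 6), (3, 1), (3, 2), (3, 5), (3, 6), (4, 1), (4, 2), (4, 5), (4, 6), (5, 1), (5, 2), (5, 5), (5, 6), (6, 1), (6, 2), (6, 5), (6, 6), (7, 1), (7, 2), (7, 5), (7, 6)]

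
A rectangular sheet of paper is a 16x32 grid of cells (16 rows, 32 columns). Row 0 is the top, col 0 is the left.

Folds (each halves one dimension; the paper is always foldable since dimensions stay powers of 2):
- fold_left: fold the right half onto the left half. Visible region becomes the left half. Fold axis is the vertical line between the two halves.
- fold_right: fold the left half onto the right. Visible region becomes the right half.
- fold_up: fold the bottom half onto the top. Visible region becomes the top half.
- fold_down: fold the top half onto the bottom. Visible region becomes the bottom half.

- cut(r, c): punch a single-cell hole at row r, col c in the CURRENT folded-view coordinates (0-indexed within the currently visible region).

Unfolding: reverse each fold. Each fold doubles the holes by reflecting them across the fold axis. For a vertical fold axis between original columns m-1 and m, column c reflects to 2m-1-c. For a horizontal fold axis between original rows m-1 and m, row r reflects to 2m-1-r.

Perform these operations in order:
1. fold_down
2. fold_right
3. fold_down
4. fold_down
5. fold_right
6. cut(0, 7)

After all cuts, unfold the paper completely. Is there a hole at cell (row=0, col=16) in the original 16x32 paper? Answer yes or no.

Op 1 fold_down: fold axis h@8; visible region now rows[8,16) x cols[0,32) = 8x32
Op 2 fold_right: fold axis v@16; visible region now rows[8,16) x cols[16,32) = 8x16
Op 3 fold_down: fold axis h@12; visible region now rows[12,16) x cols[16,32) = 4x16
Op 4 fold_down: fold axis h@14; visible region now rows[14,16) x cols[16,32) = 2x16
Op 5 fold_right: fold axis v@24; visible region now rows[14,16) x cols[24,32) = 2x8
Op 6 cut(0, 7): punch at orig (14,31); cuts so far [(14, 31)]; region rows[14,16) x cols[24,32) = 2x8
Unfold 1 (reflect across v@24): 2 holes -> [(14, 16), (14, 31)]
Unfold 2 (reflect across h@14): 4 holes -> [(13, 16), (13, 31), (14, 16), (14, 31)]
Unfold 3 (reflect across h@12): 8 holes -> [(9, 16), (9, 31), (10, 16), (10, 31), (13, 16), (13, 31), (14, 16), (14, 31)]
Unfold 4 (reflect across v@16): 16 holes -> [(9, 0), (9, 15), (9, 16), (9, 31), (10, 0), (10, 15), (10, 16), (10, 31), (13, 0), (13, 15), (13, 16), (13, 31), (14, 0), (14, 15), (14, 16), (14, 31)]
Unfold 5 (reflect across h@8): 32 holes -> [(1, 0), (1, 15), (1, 16), (1, 31), (2, 0), (2, 15), (2, 16), (2, 31), (5, 0), (5, 15), (5, 16), (5, 31), (6, 0), (6, 15), (6, 16), (6, 31), (9, 0), (9, 15), (9, 16), (9, 31), (10, 0), (10, 15), (10, 16), (10, 31), (13, 0), (13, 15), (13, 16), (13, 31), (14, 0), (14, 15), (14, 16), (14, 31)]
Holes: [(1, 0), (1, 15), (1, 16), (1, 31), (2, 0), (2, 15), (2, 16), (2, 31), (5, 0), (5, 15), (5, 16), (5, 31), (6, 0), (6, 15), (6, 16), (6, 31), (9, 0), (9, 15), (9, 16), (9, 31), (10, 0), (10, 15), (10, 16), (10, 31), (13, 0), (13, 15), (13, 16), (13, 31), (14, 0), (14, 15), (14, 16), (14, 31)]

Answer: no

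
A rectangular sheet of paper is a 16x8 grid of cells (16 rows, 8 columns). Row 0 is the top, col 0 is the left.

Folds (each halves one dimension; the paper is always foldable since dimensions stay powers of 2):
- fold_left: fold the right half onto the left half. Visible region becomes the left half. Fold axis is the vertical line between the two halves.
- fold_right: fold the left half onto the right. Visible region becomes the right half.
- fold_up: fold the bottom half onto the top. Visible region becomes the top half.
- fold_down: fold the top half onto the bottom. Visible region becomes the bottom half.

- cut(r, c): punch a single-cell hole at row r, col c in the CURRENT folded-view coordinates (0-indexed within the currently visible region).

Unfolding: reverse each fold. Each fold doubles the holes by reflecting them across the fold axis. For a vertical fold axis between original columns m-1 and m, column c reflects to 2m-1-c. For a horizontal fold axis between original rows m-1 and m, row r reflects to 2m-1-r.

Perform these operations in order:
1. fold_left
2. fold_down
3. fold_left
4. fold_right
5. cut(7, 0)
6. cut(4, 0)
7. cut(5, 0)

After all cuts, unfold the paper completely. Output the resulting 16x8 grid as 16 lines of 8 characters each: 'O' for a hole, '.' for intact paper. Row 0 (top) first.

Op 1 fold_left: fold axis v@4; visible region now rows[0,16) x cols[0,4) = 16x4
Op 2 fold_down: fold axis h@8; visible region now rows[8,16) x cols[0,4) = 8x4
Op 3 fold_left: fold axis v@2; visible region now rows[8,16) x cols[0,2) = 8x2
Op 4 fold_right: fold axis v@1; visible region now rows[8,16) x cols[1,2) = 8x1
Op 5 cut(7, 0): punch at orig (15,1); cuts so far [(15, 1)]; region rows[8,16) x cols[1,2) = 8x1
Op 6 cut(4, 0): punch at orig (12,1); cuts so far [(12, 1), (15, 1)]; region rows[8,16) x cols[1,2) = 8x1
Op 7 cut(5, 0): punch at orig (13,1); cuts so far [(12, 1), (13, 1), (15, 1)]; region rows[8,16) x cols[1,2) = 8x1
Unfold 1 (reflect across v@1): 6 holes -> [(12, 0), (12, 1), (13, 0), (13, 1), (15, 0), (15, 1)]
Unfold 2 (reflect across v@2): 12 holes -> [(12, 0), (12, 1), (12, 2), (12, 3), (13, 0), (13, 1), (13, 2), (13, 3), (15, 0), (15, 1), (15, 2), (15, 3)]
Unfold 3 (reflect across h@8): 24 holes -> [(0, 0), (0, 1), (0, 2), (0, 3), (2, 0), (2, 1), (2, 2), (2, 3), (3, 0), (3, 1), (3, 2), (3, 3), (12, 0), (12, 1), (12, 2), (12, 3), (13, 0), (13, 1), (13, 2), (13, 3), (15, 0), (15, 1), (15, 2), (15, 3)]
Unfold 4 (reflect across v@4): 48 holes -> [(0, 0), (0, 1), (0, 2), (0, 3), (0, 4), (0, 5), (0, 6), (0, 7), (2, 0), (2, 1), (2, 2), (2, 3), (2, 4), (2, 5), (2, 6), (2, 7), (3, 0), (3, 1), (3, 2), (3, 3), (3, 4), (3, 5), (3, 6), (3, 7), (12, 0), (12, 1), (12, 2), (12, 3), (12, 4), (12, 5), (12, 6), (12, 7), (13, 0), (13, 1), (13, 2), (13, 3), (13, 4), (13, 5), (13, 6), (13, 7), (15, 0), (15, 1), (15, 2), (15, 3), (15, 4), (15, 5), (15, 6), (15, 7)]

Answer: OOOOOOOO
........
OOOOOOOO
OOOOOOOO
........
........
........
........
........
........
........
........
OOOOOOOO
OOOOOOOO
........
OOOOOOOO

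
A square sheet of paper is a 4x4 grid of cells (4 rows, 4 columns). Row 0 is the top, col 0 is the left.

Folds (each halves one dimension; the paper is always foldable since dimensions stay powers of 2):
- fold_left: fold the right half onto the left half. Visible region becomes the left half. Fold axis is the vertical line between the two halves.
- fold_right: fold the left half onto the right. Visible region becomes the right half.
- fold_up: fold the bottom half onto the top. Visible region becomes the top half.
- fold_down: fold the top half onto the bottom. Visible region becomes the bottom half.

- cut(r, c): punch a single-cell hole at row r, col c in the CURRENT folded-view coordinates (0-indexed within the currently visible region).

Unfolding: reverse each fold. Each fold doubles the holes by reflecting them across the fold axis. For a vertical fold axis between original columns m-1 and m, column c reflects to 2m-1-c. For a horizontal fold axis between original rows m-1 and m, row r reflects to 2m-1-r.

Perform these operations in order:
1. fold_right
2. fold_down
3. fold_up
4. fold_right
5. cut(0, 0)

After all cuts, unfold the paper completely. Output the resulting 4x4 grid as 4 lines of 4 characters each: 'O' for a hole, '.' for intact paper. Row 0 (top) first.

Answer: OOOO
OOOO
OOOO
OOOO

Derivation:
Op 1 fold_right: fold axis v@2; visible region now rows[0,4) x cols[2,4) = 4x2
Op 2 fold_down: fold axis h@2; visible region now rows[2,4) x cols[2,4) = 2x2
Op 3 fold_up: fold axis h@3; visible region now rows[2,3) x cols[2,4) = 1x2
Op 4 fold_right: fold axis v@3; visible region now rows[2,3) x cols[3,4) = 1x1
Op 5 cut(0, 0): punch at orig (2,3); cuts so far [(2, 3)]; region rows[2,3) x cols[3,4) = 1x1
Unfold 1 (reflect across v@3): 2 holes -> [(2, 2), (2, 3)]
Unfold 2 (reflect across h@3): 4 holes -> [(2, 2), (2, 3), (3, 2), (3, 3)]
Unfold 3 (reflect across h@2): 8 holes -> [(0, 2), (0, 3), (1, 2), (1, 3), (2, 2), (2, 3), (3, 2), (3, 3)]
Unfold 4 (reflect across v@2): 16 holes -> [(0, 0), (0, 1), (0, 2), (0, 3), (1, 0), (1, 1), (1, 2), (1, 3), (2, 0), (2, 1), (2, 2), (2, 3), (3, 0), (3, 1), (3, 2), (3, 3)]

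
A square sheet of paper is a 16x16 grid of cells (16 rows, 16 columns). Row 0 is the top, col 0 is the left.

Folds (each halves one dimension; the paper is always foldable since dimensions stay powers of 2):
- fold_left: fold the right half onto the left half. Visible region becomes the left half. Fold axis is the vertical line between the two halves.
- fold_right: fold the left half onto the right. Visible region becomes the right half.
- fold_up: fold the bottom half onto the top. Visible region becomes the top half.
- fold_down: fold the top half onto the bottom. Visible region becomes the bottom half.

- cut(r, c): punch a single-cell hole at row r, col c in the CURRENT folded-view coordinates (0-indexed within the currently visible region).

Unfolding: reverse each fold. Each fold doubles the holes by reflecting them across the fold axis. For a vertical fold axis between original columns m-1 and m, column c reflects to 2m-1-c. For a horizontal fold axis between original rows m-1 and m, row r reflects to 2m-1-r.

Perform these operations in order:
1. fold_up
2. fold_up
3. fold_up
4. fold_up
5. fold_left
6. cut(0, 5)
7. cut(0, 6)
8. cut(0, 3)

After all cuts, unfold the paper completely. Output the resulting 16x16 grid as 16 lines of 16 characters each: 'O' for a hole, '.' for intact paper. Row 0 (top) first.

Op 1 fold_up: fold axis h@8; visible region now rows[0,8) x cols[0,16) = 8x16
Op 2 fold_up: fold axis h@4; visible region now rows[0,4) x cols[0,16) = 4x16
Op 3 fold_up: fold axis h@2; visible region now rows[0,2) x cols[0,16) = 2x16
Op 4 fold_up: fold axis h@1; visible region now rows[0,1) x cols[0,16) = 1x16
Op 5 fold_left: fold axis v@8; visible region now rows[0,1) x cols[0,8) = 1x8
Op 6 cut(0, 5): punch at orig (0,5); cuts so far [(0, 5)]; region rows[0,1) x cols[0,8) = 1x8
Op 7 cut(0, 6): punch at orig (0,6); cuts so far [(0, 5), (0, 6)]; region rows[0,1) x cols[0,8) = 1x8
Op 8 cut(0, 3): punch at orig (0,3); cuts so far [(0, 3), (0, 5), (0, 6)]; region rows[0,1) x cols[0,8) = 1x8
Unfold 1 (reflect across v@8): 6 holes -> [(0, 3), (0, 5), (0, 6), (0, 9), (0, 10), (0, 12)]
Unfold 2 (reflect across h@1): 12 holes -> [(0, 3), (0, 5), (0, 6), (0, 9), (0, 10), (0, 12), (1, 3), (1, 5), (1, 6), (1, 9), (1, 10), (1, 12)]
Unfold 3 (reflect across h@2): 24 holes -> [(0, 3), (0, 5), (0, 6), (0, 9), (0, 10), (0, 12), (1, 3), (1, 5), (1, 6), (1, 9), (1, 10), (1, 12), (2, 3), (2, 5), (2, 6), (2, 9), (2, 10), (2, 12), (3, 3), (3, 5), (3, 6), (3, 9), (3, 10), (3, 12)]
Unfold 4 (reflect across h@4): 48 holes -> [(0, 3), (0, 5), (0, 6), (0, 9), (0, 10), (0, 12), (1, 3), (1, 5), (1, 6), (1, 9), (1, 10), (1, 12), (2, 3), (2, 5), (2, 6), (2, 9), (2, 10), (2, 12), (3, 3), (3, 5), (3, 6), (3, 9), (3, 10), (3, 12), (4, 3), (4, 5), (4, 6), (4, 9), (4, 10), (4, 12), (5, 3), (5, 5), (5, 6), (5, 9), (5, 10), (5, 12), (6, 3), (6, 5), (6, 6), (6, 9), (6, 10), (6, 12), (7, 3), (7, 5), (7, 6), (7, 9), (7, 10), (7, 12)]
Unfold 5 (reflect across h@8): 96 holes -> [(0, 3), (0, 5), (0, 6), (0, 9), (0, 10), (0, 12), (1, 3), (1, 5), (1, 6), (1, 9), (1, 10), (1, 12), (2, 3), (2, 5), (2, 6), (2, 9), (2, 10), (2, 12), (3, 3), (3, 5), (3, 6), (3, 9), (3, 10), (3, 12), (4, 3), (4, 5), (4, 6), (4, 9), (4, 10), (4, 12), (5, 3), (5, 5), (5, 6), (5, 9), (5, 10), (5, 12), (6, 3), (6, 5), (6, 6), (6, 9), (6, 10), (6, 12), (7, 3), (7, 5), (7, 6), (7, 9), (7, 10), (7, 12), (8, 3), (8, 5), (8, 6), (8, 9), (8, 10), (8, 12), (9, 3), (9, 5), (9, 6), (9, 9), (9, 10), (9, 12), (10, 3), (10, 5), (10, 6), (10, 9), (10, 10), (10, 12), (11, 3), (11, 5), (11, 6), (11, 9), (11, 10), (11, 12), (12, 3), (12, 5), (12, 6), (12, 9), (12, 10), (12, 12), (13, 3), (13, 5), (13, 6), (13, 9), (13, 10), (13, 12), (14, 3), (14, 5), (14, 6), (14, 9), (14, 10), (14, 12), (15, 3), (15, 5), (15, 6), (15, 9), (15, 10), (15, 12)]

Answer: ...O.OO..OO.O...
...O.OO..OO.O...
...O.OO..OO.O...
...O.OO..OO.O...
...O.OO..OO.O...
...O.OO..OO.O...
...O.OO..OO.O...
...O.OO..OO.O...
...O.OO..OO.O...
...O.OO..OO.O...
...O.OO..OO.O...
...O.OO..OO.O...
...O.OO..OO.O...
...O.OO..OO.O...
...O.OO..OO.O...
...O.OO..OO.O...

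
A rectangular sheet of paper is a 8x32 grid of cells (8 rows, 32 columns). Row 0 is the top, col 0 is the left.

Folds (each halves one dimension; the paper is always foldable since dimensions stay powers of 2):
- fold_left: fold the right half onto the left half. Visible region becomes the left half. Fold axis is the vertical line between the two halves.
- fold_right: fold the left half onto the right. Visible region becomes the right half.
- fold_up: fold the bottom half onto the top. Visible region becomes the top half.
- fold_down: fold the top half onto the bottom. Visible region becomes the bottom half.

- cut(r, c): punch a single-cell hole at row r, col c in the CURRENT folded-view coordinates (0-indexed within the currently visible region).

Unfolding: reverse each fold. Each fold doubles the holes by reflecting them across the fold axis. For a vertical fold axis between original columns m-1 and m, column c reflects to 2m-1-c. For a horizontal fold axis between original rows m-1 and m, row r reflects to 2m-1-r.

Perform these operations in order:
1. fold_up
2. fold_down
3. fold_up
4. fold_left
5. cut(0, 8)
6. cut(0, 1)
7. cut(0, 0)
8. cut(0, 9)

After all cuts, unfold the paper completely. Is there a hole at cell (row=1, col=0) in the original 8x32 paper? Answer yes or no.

Answer: yes

Derivation:
Op 1 fold_up: fold axis h@4; visible region now rows[0,4) x cols[0,32) = 4x32
Op 2 fold_down: fold axis h@2; visible region now rows[2,4) x cols[0,32) = 2x32
Op 3 fold_up: fold axis h@3; visible region now rows[2,3) x cols[0,32) = 1x32
Op 4 fold_left: fold axis v@16; visible region now rows[2,3) x cols[0,16) = 1x16
Op 5 cut(0, 8): punch at orig (2,8); cuts so far [(2, 8)]; region rows[2,3) x cols[0,16) = 1x16
Op 6 cut(0, 1): punch at orig (2,1); cuts so far [(2, 1), (2, 8)]; region rows[2,3) x cols[0,16) = 1x16
Op 7 cut(0, 0): punch at orig (2,0); cuts so far [(2, 0), (2, 1), (2, 8)]; region rows[2,3) x cols[0,16) = 1x16
Op 8 cut(0, 9): punch at orig (2,9); cuts so far [(2, 0), (2, 1), (2, 8), (2, 9)]; region rows[2,3) x cols[0,16) = 1x16
Unfold 1 (reflect across v@16): 8 holes -> [(2, 0), (2, 1), (2, 8), (2, 9), (2, 22), (2, 23), (2, 30), (2, 31)]
Unfold 2 (reflect across h@3): 16 holes -> [(2, 0), (2, 1), (2, 8), (2, 9), (2, 22), (2, 23), (2, 30), (2, 31), (3, 0), (3, 1), (3, 8), (3, 9), (3, 22), (3, 23), (3, 30), (3, 31)]
Unfold 3 (reflect across h@2): 32 holes -> [(0, 0), (0, 1), (0, 8), (0, 9), (0, 22), (0, 23), (0, 30), (0, 31), (1, 0), (1, 1), (1, 8), (1, 9), (1, 22), (1, 23), (1, 30), (1, 31), (2, 0), (2, 1), (2, 8), (2, 9), (2, 22), (2, 23), (2, 30), (2, 31), (3, 0), (3, 1), (3, 8), (3, 9), (3, 22), (3, 23), (3, 30), (3, 31)]
Unfold 4 (reflect across h@4): 64 holes -> [(0, 0), (0, 1), (0, 8), (0, 9), (0, 22), (0, 23), (0, 30), (0, 31), (1, 0), (1, 1), (1, 8), (1, 9), (1, 22), (1, 23), (1, 30), (1, 31), (2, 0), (2, 1), (2, 8), (2, 9), (2, 22), (2, 23), (2, 30), (2, 31), (3, 0), (3, 1), (3, 8), (3, 9), (3, 22), (3, 23), (3, 30), (3, 31), (4, 0), (4, 1), (4, 8), (4, 9), (4, 22), (4, 23), (4, 30), (4, 31), (5, 0), (5, 1), (5, 8), (5, 9), (5, 22), (5, 23), (5, 30), (5, 31), (6, 0), (6, 1), (6, 8), (6, 9), (6, 22), (6, 23), (6, 30), (6, 31), (7, 0), (7, 1), (7, 8), (7, 9), (7, 22), (7, 23), (7, 30), (7, 31)]
Holes: [(0, 0), (0, 1), (0, 8), (0, 9), (0, 22), (0, 23), (0, 30), (0, 31), (1, 0), (1, 1), (1, 8), (1, 9), (1, 22), (1, 23), (1, 30), (1, 31), (2, 0), (2, 1), (2, 8), (2, 9), (2, 22), (2, 23), (2, 30), (2, 31), (3, 0), (3, 1), (3, 8), (3, 9), (3, 22), (3, 23), (3, 30), (3, 31), (4, 0), (4, 1), (4, 8), (4, 9), (4, 22), (4, 23), (4, 30), (4, 31), (5, 0), (5, 1), (5, 8), (5, 9), (5, 22), (5, 23), (5, 30), (5, 31), (6, 0), (6, 1), (6, 8), (6, 9), (6, 22), (6, 23), (6, 30), (6, 31), (7, 0), (7, 1), (7, 8), (7, 9), (7, 22), (7, 23), (7, 30), (7, 31)]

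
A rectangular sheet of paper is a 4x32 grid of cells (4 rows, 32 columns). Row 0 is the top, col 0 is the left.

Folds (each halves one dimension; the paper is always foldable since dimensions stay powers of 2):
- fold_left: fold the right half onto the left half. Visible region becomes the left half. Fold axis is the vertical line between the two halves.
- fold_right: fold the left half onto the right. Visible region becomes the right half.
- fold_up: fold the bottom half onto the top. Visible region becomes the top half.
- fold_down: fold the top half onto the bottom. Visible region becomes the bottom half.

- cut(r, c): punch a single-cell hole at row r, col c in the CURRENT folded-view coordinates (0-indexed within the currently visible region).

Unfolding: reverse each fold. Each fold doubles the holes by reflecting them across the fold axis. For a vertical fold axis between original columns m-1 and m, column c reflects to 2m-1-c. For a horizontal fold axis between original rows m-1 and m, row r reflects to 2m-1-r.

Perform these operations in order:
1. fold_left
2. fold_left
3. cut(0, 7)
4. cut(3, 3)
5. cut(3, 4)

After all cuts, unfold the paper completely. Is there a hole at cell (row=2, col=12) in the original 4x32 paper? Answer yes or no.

Op 1 fold_left: fold axis v@16; visible region now rows[0,4) x cols[0,16) = 4x16
Op 2 fold_left: fold axis v@8; visible region now rows[0,4) x cols[0,8) = 4x8
Op 3 cut(0, 7): punch at orig (0,7); cuts so far [(0, 7)]; region rows[0,4) x cols[0,8) = 4x8
Op 4 cut(3, 3): punch at orig (3,3); cuts so far [(0, 7), (3, 3)]; region rows[0,4) x cols[0,8) = 4x8
Op 5 cut(3, 4): punch at orig (3,4); cuts so far [(0, 7), (3, 3), (3, 4)]; region rows[0,4) x cols[0,8) = 4x8
Unfold 1 (reflect across v@8): 6 holes -> [(0, 7), (0, 8), (3, 3), (3, 4), (3, 11), (3, 12)]
Unfold 2 (reflect across v@16): 12 holes -> [(0, 7), (0, 8), (0, 23), (0, 24), (3, 3), (3, 4), (3, 11), (3, 12), (3, 19), (3, 20), (3, 27), (3, 28)]
Holes: [(0, 7), (0, 8), (0, 23), (0, 24), (3, 3), (3, 4), (3, 11), (3, 12), (3, 19), (3, 20), (3, 27), (3, 28)]

Answer: no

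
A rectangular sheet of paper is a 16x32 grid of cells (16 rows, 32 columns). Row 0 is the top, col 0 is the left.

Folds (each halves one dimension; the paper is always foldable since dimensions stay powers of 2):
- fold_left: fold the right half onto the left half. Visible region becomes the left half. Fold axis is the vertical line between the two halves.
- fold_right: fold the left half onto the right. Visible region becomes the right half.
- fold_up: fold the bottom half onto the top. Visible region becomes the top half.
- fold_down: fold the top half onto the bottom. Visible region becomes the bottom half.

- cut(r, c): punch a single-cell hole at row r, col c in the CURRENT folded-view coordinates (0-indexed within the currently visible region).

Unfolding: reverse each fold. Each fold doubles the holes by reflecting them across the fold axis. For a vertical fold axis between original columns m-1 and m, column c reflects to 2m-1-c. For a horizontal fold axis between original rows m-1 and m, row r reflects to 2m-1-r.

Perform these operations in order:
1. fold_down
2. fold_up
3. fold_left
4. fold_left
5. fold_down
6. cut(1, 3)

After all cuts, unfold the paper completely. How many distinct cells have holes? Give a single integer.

Op 1 fold_down: fold axis h@8; visible region now rows[8,16) x cols[0,32) = 8x32
Op 2 fold_up: fold axis h@12; visible region now rows[8,12) x cols[0,32) = 4x32
Op 3 fold_left: fold axis v@16; visible region now rows[8,12) x cols[0,16) = 4x16
Op 4 fold_left: fold axis v@8; visible region now rows[8,12) x cols[0,8) = 4x8
Op 5 fold_down: fold axis h@10; visible region now rows[10,12) x cols[0,8) = 2x8
Op 6 cut(1, 3): punch at orig (11,3); cuts so far [(11, 3)]; region rows[10,12) x cols[0,8) = 2x8
Unfold 1 (reflect across h@10): 2 holes -> [(8, 3), (11, 3)]
Unfold 2 (reflect across v@8): 4 holes -> [(8, 3), (8, 12), (11, 3), (11, 12)]
Unfold 3 (reflect across v@16): 8 holes -> [(8, 3), (8, 12), (8, 19), (8, 28), (11, 3), (11, 12), (11, 19), (11, 28)]
Unfold 4 (reflect across h@12): 16 holes -> [(8, 3), (8, 12), (8, 19), (8, 28), (11, 3), (11, 12), (11, 19), (11, 28), (12, 3), (12, 12), (12, 19), (12, 28), (15, 3), (15, 12), (15, 19), (15, 28)]
Unfold 5 (reflect across h@8): 32 holes -> [(0, 3), (0, 12), (0, 19), (0, 28), (3, 3), (3, 12), (3, 19), (3, 28), (4, 3), (4, 12), (4, 19), (4, 28), (7, 3), (7, 12), (7, 19), (7, 28), (8, 3), (8, 12), (8, 19), (8, 28), (11, 3), (11, 12), (11, 19), (11, 28), (12, 3), (12, 12), (12, 19), (12, 28), (15, 3), (15, 12), (15, 19), (15, 28)]

Answer: 32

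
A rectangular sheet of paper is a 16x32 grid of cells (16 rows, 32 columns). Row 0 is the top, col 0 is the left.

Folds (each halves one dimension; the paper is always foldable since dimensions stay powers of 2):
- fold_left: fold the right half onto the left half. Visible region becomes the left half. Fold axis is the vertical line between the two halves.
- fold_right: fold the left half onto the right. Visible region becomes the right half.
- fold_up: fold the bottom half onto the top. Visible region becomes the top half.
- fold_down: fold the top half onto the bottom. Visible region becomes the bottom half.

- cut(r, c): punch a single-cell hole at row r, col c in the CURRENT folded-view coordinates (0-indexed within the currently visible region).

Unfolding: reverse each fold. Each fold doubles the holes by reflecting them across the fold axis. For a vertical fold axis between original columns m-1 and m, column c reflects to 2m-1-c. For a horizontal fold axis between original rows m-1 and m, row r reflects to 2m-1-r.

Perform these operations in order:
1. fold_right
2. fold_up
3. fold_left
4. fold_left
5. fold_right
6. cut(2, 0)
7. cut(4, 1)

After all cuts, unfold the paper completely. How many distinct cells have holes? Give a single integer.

Answer: 64

Derivation:
Op 1 fold_right: fold axis v@16; visible region now rows[0,16) x cols[16,32) = 16x16
Op 2 fold_up: fold axis h@8; visible region now rows[0,8) x cols[16,32) = 8x16
Op 3 fold_left: fold axis v@24; visible region now rows[0,8) x cols[16,24) = 8x8
Op 4 fold_left: fold axis v@20; visible region now rows[0,8) x cols[16,20) = 8x4
Op 5 fold_right: fold axis v@18; visible region now rows[0,8) x cols[18,20) = 8x2
Op 6 cut(2, 0): punch at orig (2,18); cuts so far [(2, 18)]; region rows[0,8) x cols[18,20) = 8x2
Op 7 cut(4, 1): punch at orig (4,19); cuts so far [(2, 18), (4, 19)]; region rows[0,8) x cols[18,20) = 8x2
Unfold 1 (reflect across v@18): 4 holes -> [(2, 17), (2, 18), (4, 16), (4, 19)]
Unfold 2 (reflect across v@20): 8 holes -> [(2, 17), (2, 18), (2, 21), (2, 22), (4, 16), (4, 19), (4, 20), (4, 23)]
Unfold 3 (reflect across v@24): 16 holes -> [(2, 17), (2, 18), (2, 21), (2, 22), (2, 25), (2, 26), (2, 29), (2, 30), (4, 16), (4, 19), (4, 20), (4, 23), (4, 24), (4, 27), (4, 28), (4, 31)]
Unfold 4 (reflect across h@8): 32 holes -> [(2, 17), (2, 18), (2, 21), (2, 22), (2, 25), (2, 26), (2, 29), (2, 30), (4, 16), (4, 19), (4, 20), (4, 23), (4, 24), (4, 27), (4, 28), (4, 31), (11, 16), (11, 19), (11, 20), (11, 23), (11, 24), (11, 27), (11, 28), (11, 31), (13, 17), (13, 18), (13, 21), (13, 22), (13, 25), (13, 26), (13, 29), (13, 30)]
Unfold 5 (reflect across v@16): 64 holes -> [(2, 1), (2, 2), (2, 5), (2, 6), (2, 9), (2, 10), (2, 13), (2, 14), (2, 17), (2, 18), (2, 21), (2, 22), (2, 25), (2, 26), (2, 29), (2, 30), (4, 0), (4, 3), (4, 4), (4, 7), (4, 8), (4, 11), (4, 12), (4, 15), (4, 16), (4, 19), (4, 20), (4, 23), (4, 24), (4, 27), (4, 28), (4, 31), (11, 0), (11, 3), (11, 4), (11, 7), (11, 8), (11, 11), (11, 12), (11, 15), (11, 16), (11, 19), (11, 20), (11, 23), (11, 24), (11, 27), (11, 28), (11, 31), (13, 1), (13, 2), (13, 5), (13, 6), (13, 9), (13, 10), (13, 13), (13, 14), (13, 17), (13, 18), (13, 21), (13, 22), (13, 25), (13, 26), (13, 29), (13, 30)]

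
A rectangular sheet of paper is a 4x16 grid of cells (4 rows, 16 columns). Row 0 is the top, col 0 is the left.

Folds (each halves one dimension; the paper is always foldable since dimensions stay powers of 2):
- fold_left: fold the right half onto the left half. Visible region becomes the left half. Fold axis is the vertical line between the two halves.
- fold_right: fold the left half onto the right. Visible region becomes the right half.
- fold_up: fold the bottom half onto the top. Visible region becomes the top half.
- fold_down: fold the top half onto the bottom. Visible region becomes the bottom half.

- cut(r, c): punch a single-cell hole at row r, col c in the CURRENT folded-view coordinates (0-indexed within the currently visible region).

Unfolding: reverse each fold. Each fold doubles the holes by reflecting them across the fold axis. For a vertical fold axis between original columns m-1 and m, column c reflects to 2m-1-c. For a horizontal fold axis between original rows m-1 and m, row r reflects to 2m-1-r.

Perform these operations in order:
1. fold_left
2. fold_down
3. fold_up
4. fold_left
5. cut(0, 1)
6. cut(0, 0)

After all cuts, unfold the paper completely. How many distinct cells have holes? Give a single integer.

Op 1 fold_left: fold axis v@8; visible region now rows[0,4) x cols[0,8) = 4x8
Op 2 fold_down: fold axis h@2; visible region now rows[2,4) x cols[0,8) = 2x8
Op 3 fold_up: fold axis h@3; visible region now rows[2,3) x cols[0,8) = 1x8
Op 4 fold_left: fold axis v@4; visible region now rows[2,3) x cols[0,4) = 1x4
Op 5 cut(0, 1): punch at orig (2,1); cuts so far [(2, 1)]; region rows[2,3) x cols[0,4) = 1x4
Op 6 cut(0, 0): punch at orig (2,0); cuts so far [(2, 0), (2, 1)]; region rows[2,3) x cols[0,4) = 1x4
Unfold 1 (reflect across v@4): 4 holes -> [(2, 0), (2, 1), (2, 6), (2, 7)]
Unfold 2 (reflect across h@3): 8 holes -> [(2, 0), (2, 1), (2, 6), (2, 7), (3, 0), (3, 1), (3, 6), (3, 7)]
Unfold 3 (reflect across h@2): 16 holes -> [(0, 0), (0, 1), (0, 6), (0, 7), (1, 0), (1, 1), (1, 6), (1, 7), (2, 0), (2, 1), (2, 6), (2, 7), (3, 0), (3, 1), (3, 6), (3, 7)]
Unfold 4 (reflect across v@8): 32 holes -> [(0, 0), (0, 1), (0, 6), (0, 7), (0, 8), (0, 9), (0, 14), (0, 15), (1, 0), (1, 1), (1, 6), (1, 7), (1, 8), (1, 9), (1, 14), (1, 15), (2, 0), (2, 1), (2, 6), (2, 7), (2, 8), (2, 9), (2, 14), (2, 15), (3, 0), (3, 1), (3, 6), (3, 7), (3, 8), (3, 9), (3, 14), (3, 15)]

Answer: 32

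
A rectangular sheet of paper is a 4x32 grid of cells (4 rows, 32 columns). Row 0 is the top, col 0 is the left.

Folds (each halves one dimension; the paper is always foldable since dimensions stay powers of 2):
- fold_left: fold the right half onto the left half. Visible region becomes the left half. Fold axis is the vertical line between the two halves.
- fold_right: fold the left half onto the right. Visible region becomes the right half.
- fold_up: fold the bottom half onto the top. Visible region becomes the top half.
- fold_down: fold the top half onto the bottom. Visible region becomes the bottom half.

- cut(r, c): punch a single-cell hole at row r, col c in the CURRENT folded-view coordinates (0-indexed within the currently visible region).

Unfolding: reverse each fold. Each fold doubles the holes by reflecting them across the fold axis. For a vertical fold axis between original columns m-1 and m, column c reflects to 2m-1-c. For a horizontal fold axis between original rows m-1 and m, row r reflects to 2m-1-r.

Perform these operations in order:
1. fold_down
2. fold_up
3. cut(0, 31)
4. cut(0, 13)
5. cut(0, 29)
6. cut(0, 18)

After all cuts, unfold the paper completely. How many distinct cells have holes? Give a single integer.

Answer: 16

Derivation:
Op 1 fold_down: fold axis h@2; visible region now rows[2,4) x cols[0,32) = 2x32
Op 2 fold_up: fold axis h@3; visible region now rows[2,3) x cols[0,32) = 1x32
Op 3 cut(0, 31): punch at orig (2,31); cuts so far [(2, 31)]; region rows[2,3) x cols[0,32) = 1x32
Op 4 cut(0, 13): punch at orig (2,13); cuts so far [(2, 13), (2, 31)]; region rows[2,3) x cols[0,32) = 1x32
Op 5 cut(0, 29): punch at orig (2,29); cuts so far [(2, 13), (2, 29), (2, 31)]; region rows[2,3) x cols[0,32) = 1x32
Op 6 cut(0, 18): punch at orig (2,18); cuts so far [(2, 13), (2, 18), (2, 29), (2, 31)]; region rows[2,3) x cols[0,32) = 1x32
Unfold 1 (reflect across h@3): 8 holes -> [(2, 13), (2, 18), (2, 29), (2, 31), (3, 13), (3, 18), (3, 29), (3, 31)]
Unfold 2 (reflect across h@2): 16 holes -> [(0, 13), (0, 18), (0, 29), (0, 31), (1, 13), (1, 18), (1, 29), (1, 31), (2, 13), (2, 18), (2, 29), (2, 31), (3, 13), (3, 18), (3, 29), (3, 31)]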